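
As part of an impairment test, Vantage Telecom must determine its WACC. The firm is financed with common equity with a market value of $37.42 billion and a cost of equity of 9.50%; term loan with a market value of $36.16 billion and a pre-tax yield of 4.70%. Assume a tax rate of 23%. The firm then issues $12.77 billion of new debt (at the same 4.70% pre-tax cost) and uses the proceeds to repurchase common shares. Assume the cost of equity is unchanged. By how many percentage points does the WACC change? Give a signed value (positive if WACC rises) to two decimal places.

-1.02 pp

Current WACC:
Total capital V = 37.42 + 36.16 = 73.58.
Equity: weight = 37.42/73.58 = 0.5086; cost = 9.5%.
Term loan: weight = 36.16/73.58 = 0.4914; after-tax cost = 4.7% × (1 − 23%) = 3.6190%.
WACC = 0.5086 × 9.5000% + 0.4914 × 3.6190% = 6.6099%.
After the change:
Total capital V = 24.65 + 48.93 = 73.58.
Equity: weight = 24.65/73.58 = 0.3350; cost = 9.5%.
Term loan: weight = 48.93/73.58 = 0.6650; after-tax cost = 4.7% × (1 − 23%) = 3.6190%.
WACC = 0.3350 × 9.5000% + 0.6650 × 3.6190% = 5.5892%.
Change in WACC = 5.5892% − 6.6099% = -1.0207 pp.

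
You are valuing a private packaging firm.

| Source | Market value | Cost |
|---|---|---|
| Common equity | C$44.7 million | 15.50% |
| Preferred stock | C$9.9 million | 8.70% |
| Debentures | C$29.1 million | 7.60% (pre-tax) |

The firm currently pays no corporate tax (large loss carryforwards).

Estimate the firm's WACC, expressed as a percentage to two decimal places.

Total capital V = 44.7 + 9.9 + 29.1 = 83.7.
Equity: weight = 44.7/83.7 = 0.5341; cost = 15.5%.
Preferred: weight = 9.9/83.7 = 0.1183; cost = 8.7%.
Debentures: weight = 29.1/83.7 = 0.3477; after-tax cost = 7.6% × (1 − 0%) = 7.6000%.
WACC = 0.5341 × 15.5000% + 0.1183 × 8.7000% + 0.3477 × 7.6000% = 11.9491%.

11.95%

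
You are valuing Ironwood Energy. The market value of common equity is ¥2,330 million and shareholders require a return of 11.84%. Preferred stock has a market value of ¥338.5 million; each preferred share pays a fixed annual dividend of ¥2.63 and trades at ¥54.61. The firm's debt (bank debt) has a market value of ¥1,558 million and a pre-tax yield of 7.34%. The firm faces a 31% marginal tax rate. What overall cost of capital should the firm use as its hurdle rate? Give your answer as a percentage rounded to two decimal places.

Cost of preferred: Rp = 2.63 / 54.61 = 4.8160%.
Total capital V = 2330 + 338.5 + 1558 = 4226.5.
Equity: weight = 2330/4226.5 = 0.5513; cost = 11.84%.
Preferred: weight = 338.5/4226.5 = 0.0801; cost = 4.816%.
Bank debt: weight = 1558/4226.5 = 0.3686; after-tax cost = 7.34% × (1 − 31%) = 5.0646%.
WACC = 0.5513 × 11.8400% + 0.0801 × 4.8160% + 0.3686 × 5.0646% = 8.7799%.

8.78%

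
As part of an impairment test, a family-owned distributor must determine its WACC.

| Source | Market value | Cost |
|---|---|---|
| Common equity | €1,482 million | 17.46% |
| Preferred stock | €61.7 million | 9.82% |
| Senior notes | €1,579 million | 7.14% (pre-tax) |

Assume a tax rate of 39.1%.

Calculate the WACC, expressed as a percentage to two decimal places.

10.68%

Total capital V = 1482 + 61.7 + 1579 = 3122.7.
Equity: weight = 1482/3122.7 = 0.4746; cost = 17.46%.
Preferred: weight = 61.7/3122.7 = 0.0198; cost = 9.82%.
Senior notes: weight = 1579/3122.7 = 0.5057; after-tax cost = 7.14% × (1 − 39.1%) = 4.3483%.
WACC = 0.4746 × 17.4600% + 0.0198 × 9.8200% + 0.5057 × 4.3483% = 10.6791%.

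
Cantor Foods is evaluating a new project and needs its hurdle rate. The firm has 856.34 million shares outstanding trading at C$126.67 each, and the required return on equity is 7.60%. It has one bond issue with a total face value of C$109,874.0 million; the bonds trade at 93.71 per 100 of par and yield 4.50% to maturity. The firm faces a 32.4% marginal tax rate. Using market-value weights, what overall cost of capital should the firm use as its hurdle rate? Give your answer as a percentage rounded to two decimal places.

Market value of equity E = 126.67 × 856.34m = 108472.5878m. Market value of debt D = 109874m × 93.71/100 = 102962.9254m.
Total capital V = 108472.5878 + 102962.9254 = 211435.5132.
Equity: weight = 108472.5878/211435.5132 = 0.5130; cost = 7.6%.
Bonds outstanding: weight = 102962.9254/211435.5132 = 0.4870; after-tax cost = 4.5% × (1 − 32.4%) = 3.0420%.
WACC = 0.5130 × 7.6000% + 0.4870 × 3.0420% = 5.3804%.

5.38%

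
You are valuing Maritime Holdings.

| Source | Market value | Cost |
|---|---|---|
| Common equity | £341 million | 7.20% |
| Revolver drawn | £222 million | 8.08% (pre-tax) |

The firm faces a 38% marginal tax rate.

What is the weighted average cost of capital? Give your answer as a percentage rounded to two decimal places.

Total capital V = 341 + 222 = 563.
Equity: weight = 341/563 = 0.6057; cost = 7.2%.
Revolver drawn: weight = 222/563 = 0.3943; after-tax cost = 8.08% × (1 − 38%) = 5.0096%.
WACC = 0.6057 × 7.2000% + 0.3943 × 5.0096% = 6.3363%.

6.34%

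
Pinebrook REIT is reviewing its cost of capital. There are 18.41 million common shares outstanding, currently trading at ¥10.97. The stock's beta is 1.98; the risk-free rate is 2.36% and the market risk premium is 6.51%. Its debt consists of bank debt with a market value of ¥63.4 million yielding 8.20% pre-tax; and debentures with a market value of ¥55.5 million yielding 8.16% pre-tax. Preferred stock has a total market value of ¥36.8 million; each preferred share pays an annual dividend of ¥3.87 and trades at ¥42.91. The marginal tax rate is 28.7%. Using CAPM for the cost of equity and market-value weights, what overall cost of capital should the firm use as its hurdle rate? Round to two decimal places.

11.48%

Cost of equity via CAPM: Re = 2.36% + 1.98 × 6.51% = 15.2498%.
Cost of preferred: Rp = 3.87 / 42.91 = 9.0189%.
Market value of equity E = 10.97 × 18.41m = 201.9577m.
Total capital V = 201.9577 + 36.8 + 63.4 + 55.5 = 357.6577.
Equity: weight = 201.9577/357.6577 = 0.5647; cost = 15.2498%.
Preferred: weight = 36.8/357.6577 = 0.1029; cost = 9.0189%.
Bank debt: weight = 63.4/357.6577 = 0.1773; after-tax cost = 8.2% × (1 − 28.7%) = 5.8466%.
Debentures: weight = 55.5/357.6577 = 0.1552; after-tax cost = 8.16% × (1 − 28.7%) = 5.8181%.
WACC = 0.5647 × 15.2498% + 0.1029 × 9.0189% + 0.1773 × 5.8466% + 0.1552 × 5.8181% = 11.4783%.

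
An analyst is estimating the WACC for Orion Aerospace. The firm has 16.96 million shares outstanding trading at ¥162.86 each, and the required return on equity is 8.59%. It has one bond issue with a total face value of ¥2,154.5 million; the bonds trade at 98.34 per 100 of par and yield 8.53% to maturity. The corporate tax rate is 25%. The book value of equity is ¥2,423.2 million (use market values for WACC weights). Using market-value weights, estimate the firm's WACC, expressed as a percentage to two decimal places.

7.64%

Market value of equity E = 162.86 × 16.96m = 2762.1056m. Market value of debt D = 2154.5m × 98.34/100 = 2118.7353m.
Total capital V = 2762.1056 + 2118.7353 = 4880.8409.
Equity: weight = 2762.1056/4880.8409 = 0.5659; cost = 8.59%.
Bonds outstanding: weight = 2118.7353/4880.8409 = 0.4341; after-tax cost = 8.53% × (1 − 25%) = 6.3975%.
WACC = 0.5659 × 8.5900% + 0.4341 × 6.3975% = 7.6383%.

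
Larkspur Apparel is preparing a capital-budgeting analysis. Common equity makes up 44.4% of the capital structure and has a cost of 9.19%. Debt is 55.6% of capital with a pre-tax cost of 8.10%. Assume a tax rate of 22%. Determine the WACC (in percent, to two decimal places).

7.59%

After-tax cost of debt = 8.1% × (1 − 22%) = 6.3180%.
WACC = 0.444 × 9.1900% + 0.556 × 6.3180% = 7.5932%.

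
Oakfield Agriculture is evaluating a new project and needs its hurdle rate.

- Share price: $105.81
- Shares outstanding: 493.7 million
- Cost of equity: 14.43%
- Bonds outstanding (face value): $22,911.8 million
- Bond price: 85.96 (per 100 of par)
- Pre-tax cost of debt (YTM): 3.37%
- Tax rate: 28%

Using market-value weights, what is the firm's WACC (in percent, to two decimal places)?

Market value of equity E = 105.81 × 493.7m = 52238.397m. Market value of debt D = 22911.8m × 85.96/100 = 19694.98328m.
Total capital V = 52238.397 + 19694.98328 = 71933.38028.
Equity: weight = 52238.397/71933.38028 = 0.7262; cost = 14.43%.
Bonds outstanding: weight = 19694.98328/71933.38028 = 0.2738; after-tax cost = 3.37% × (1 − 28%) = 2.4264%.
WACC = 0.7262 × 14.4300% + 0.2738 × 2.4264% = 11.1435%.

11.14%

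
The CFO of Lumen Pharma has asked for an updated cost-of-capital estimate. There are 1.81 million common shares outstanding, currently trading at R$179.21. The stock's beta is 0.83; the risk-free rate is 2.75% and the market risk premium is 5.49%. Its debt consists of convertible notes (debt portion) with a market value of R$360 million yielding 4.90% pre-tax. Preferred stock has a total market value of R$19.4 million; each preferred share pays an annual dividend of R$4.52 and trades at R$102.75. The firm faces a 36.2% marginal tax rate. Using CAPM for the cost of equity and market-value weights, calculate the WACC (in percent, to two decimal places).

Cost of equity via CAPM: Re = 2.75% + 0.83 × 5.49% = 7.3067%.
Cost of preferred: Rp = 4.52 / 102.75 = 4.3990%.
Market value of equity E = 179.21 × 1.81m = 324.3701m.
Total capital V = 324.3701 + 19.4 + 360 = 703.7701.
Equity: weight = 324.3701/703.7701 = 0.4609; cost = 7.3067%.
Preferred: weight = 19.4/703.7701 = 0.0276; cost = 4.399%.
Convertible notes (debt portion): weight = 360/703.7701 = 0.5115; after-tax cost = 4.9% × (1 − 36.2%) = 3.1262%.
WACC = 0.4609 × 7.3067% + 0.0276 × 4.3990% + 0.5115 × 3.1262% = 5.0881%.

5.09%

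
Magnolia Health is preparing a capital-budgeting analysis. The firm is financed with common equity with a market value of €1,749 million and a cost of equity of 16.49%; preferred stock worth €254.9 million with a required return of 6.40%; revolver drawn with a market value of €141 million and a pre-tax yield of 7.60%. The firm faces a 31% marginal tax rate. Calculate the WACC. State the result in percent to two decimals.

14.55%

Total capital V = 1749 + 254.9 + 141 = 2144.9.
Equity: weight = 1749/2144.9 = 0.8154; cost = 16.49%.
Preferred: weight = 254.9/2144.9 = 0.1188; cost = 6.4%.
Revolver drawn: weight = 141/2144.9 = 0.0657; after-tax cost = 7.6% × (1 − 31%) = 5.2440%.
WACC = 0.8154 × 16.4900% + 0.1188 × 6.4000% + 0.0657 × 5.2440% = 14.5516%.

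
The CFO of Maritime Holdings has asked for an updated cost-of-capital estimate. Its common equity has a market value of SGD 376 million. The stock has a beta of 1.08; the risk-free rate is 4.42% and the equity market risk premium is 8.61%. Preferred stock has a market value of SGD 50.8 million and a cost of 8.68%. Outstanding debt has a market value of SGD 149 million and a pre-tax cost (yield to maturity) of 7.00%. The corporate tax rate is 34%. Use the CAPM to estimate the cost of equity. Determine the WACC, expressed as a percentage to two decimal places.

10.92%

Cost of equity via CAPM: Re = 4.42% + 1.08 × 8.61% = 13.7188%.
Total capital V = 376 + 50.8 + 149 = 575.8.
Equity: weight = 376/575.8 = 0.6530; cost = 13.7188%.
Preferred: weight = 50.8/575.8 = 0.0882; cost = 8.68%.
Debt: weight = 149/575.8 = 0.2588; after-tax cost = 7% × (1 − 34%) = 4.6200%.
WACC = 0.6530 × 13.7188% + 0.0882 × 8.6800% + 0.2588 × 4.6200% = 10.9198%.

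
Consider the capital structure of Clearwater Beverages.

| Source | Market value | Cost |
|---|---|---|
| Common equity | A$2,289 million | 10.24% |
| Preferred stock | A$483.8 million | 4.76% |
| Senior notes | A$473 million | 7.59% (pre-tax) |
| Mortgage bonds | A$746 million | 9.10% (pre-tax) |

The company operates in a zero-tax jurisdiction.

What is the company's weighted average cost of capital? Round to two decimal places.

9.05%

Total capital V = 2289 + 483.8 + 473 + 746 = 3991.8.
Equity: weight = 2289/3991.8 = 0.5734; cost = 10.24%.
Preferred: weight = 483.8/3991.8 = 0.1212; cost = 4.76%.
Senior notes: weight = 473/3991.8 = 0.1185; after-tax cost = 7.59% × (1 − 0%) = 7.5900%.
Mortgage bonds: weight = 746/3991.8 = 0.1869; after-tax cost = 9.1% × (1 − 0%) = 9.1000%.
WACC = 0.5734 × 10.2400% + 0.1212 × 4.7600% + 0.1185 × 7.5900% + 0.1869 × 9.1000% = 9.0488%.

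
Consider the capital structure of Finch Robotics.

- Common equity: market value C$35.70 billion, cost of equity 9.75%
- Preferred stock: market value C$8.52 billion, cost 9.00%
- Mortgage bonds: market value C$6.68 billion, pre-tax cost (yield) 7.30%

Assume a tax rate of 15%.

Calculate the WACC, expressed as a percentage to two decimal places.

9.16%

Total capital V = 35.7 + 8.52 + 6.68 = 50.9.
Equity: weight = 35.7/50.9 = 0.7014; cost = 9.75%.
Preferred: weight = 8.52/50.9 = 0.1674; cost = 9%.
Mortgage bonds: weight = 6.68/50.9 = 0.1312; after-tax cost = 7.3% × (1 − 15%) = 6.2050%.
WACC = 0.7014 × 9.7500% + 0.1674 × 9.0000% + 0.1312 × 6.2050% = 9.1592%.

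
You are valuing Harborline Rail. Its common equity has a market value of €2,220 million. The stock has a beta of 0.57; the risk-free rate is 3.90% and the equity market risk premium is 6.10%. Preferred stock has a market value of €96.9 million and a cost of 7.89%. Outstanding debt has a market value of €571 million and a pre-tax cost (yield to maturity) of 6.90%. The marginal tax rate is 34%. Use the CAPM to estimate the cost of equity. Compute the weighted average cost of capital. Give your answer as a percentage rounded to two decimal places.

Cost of equity via CAPM: Re = 3.9% + 0.57 × 6.1% = 7.3770%.
Total capital V = 2220 + 96.9 + 571 = 2887.9.
Equity: weight = 2220/2887.9 = 0.7687; cost = 7.377%.
Preferred: weight = 96.9/2887.9 = 0.0336; cost = 7.89%.
Debt: weight = 571/2887.9 = 0.1977; after-tax cost = 6.9% × (1 − 34%) = 4.5540%.
WACC = 0.7687 × 7.3770% + 0.0336 × 7.8900% + 0.1977 × 4.5540% = 6.8360%.

6.84%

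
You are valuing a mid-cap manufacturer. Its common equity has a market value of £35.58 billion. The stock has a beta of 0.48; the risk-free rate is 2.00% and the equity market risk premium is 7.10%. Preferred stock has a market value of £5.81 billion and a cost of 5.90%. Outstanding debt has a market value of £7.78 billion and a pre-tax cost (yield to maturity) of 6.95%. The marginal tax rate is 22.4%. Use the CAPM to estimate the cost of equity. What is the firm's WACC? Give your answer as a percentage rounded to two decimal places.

5.46%

Cost of equity via CAPM: Re = 2.0% + 0.48 × 7.1% = 5.4080%.
Total capital V = 35.58 + 5.81 + 7.78 = 49.17.
Equity: weight = 35.58/49.17 = 0.7236; cost = 5.408%.
Preferred: weight = 5.81/49.17 = 0.1182; cost = 5.9%.
Debt: weight = 7.78/49.17 = 0.1582; after-tax cost = 6.95% × (1 − 22.4%) = 5.3932%.
WACC = 0.7236 × 5.4080% + 0.1182 × 5.9000% + 0.1582 × 5.3932% = 5.4638%.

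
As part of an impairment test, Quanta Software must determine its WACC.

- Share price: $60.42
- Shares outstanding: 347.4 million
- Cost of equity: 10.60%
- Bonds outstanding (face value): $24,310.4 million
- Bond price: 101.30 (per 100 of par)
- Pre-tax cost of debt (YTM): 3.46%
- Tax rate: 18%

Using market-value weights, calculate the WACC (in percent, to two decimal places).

Market value of equity E = 60.42 × 347.4m = 20989.908m. Market value of debt D = 24310.4m × 101.3/100 = 24626.4352m.
Total capital V = 20989.908 + 24626.4352 = 45616.3432.
Equity: weight = 20989.908/45616.3432 = 0.4601; cost = 10.6%.
Bonds outstanding: weight = 24626.4352/45616.3432 = 0.5399; after-tax cost = 3.46% × (1 − 18%) = 2.8372%.
WACC = 0.4601 × 10.6000% + 0.5399 × 2.8372% = 6.4092%.

6.41%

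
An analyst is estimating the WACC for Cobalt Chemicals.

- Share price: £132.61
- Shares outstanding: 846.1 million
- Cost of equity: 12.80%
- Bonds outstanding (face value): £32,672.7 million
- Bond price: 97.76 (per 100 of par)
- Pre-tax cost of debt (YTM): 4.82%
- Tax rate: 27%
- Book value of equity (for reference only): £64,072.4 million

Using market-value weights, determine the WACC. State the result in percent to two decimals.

10.74%

Market value of equity E = 132.61 × 846.1m = 112201.321m. Market value of debt D = 32672.7m × 97.76/100 = 31940.83152m.
Total capital V = 112201.321 + 31940.83152 = 144142.15252.
Equity: weight = 112201.321/144142.15252 = 0.7784; cost = 12.8%.
Bonds outstanding: weight = 31940.83152/144142.15252 = 0.2216; after-tax cost = 4.82% × (1 − 27%) = 3.5186%.
WACC = 0.7784 × 12.8000% + 0.2216 × 3.5186% = 10.7433%.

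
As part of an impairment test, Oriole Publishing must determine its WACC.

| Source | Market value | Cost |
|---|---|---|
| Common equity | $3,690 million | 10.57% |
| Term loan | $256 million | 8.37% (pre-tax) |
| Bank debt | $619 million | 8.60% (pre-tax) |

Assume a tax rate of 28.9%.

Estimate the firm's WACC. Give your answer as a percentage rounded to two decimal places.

Total capital V = 3690 + 256 + 619 = 4565.
Equity: weight = 3690/4565 = 0.8083; cost = 10.57%.
Term loan: weight = 256/4565 = 0.0561; after-tax cost = 8.37% × (1 − 28.9%) = 5.9511%.
Bank debt: weight = 619/4565 = 0.1356; after-tax cost = 8.6% × (1 − 28.9%) = 6.1146%.
WACC = 0.8083 × 10.5700% + 0.0561 × 5.9511% + 0.1356 × 6.1146% = 9.7068%.

9.71%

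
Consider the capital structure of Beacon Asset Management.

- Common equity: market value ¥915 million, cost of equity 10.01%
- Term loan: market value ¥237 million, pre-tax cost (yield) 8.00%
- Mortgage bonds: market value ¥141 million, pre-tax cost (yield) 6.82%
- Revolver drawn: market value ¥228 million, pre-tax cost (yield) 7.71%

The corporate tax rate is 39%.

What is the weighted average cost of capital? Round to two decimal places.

Total capital V = 915 + 237 + 141 + 228 = 1521.
Equity: weight = 915/1521 = 0.6016; cost = 10.01%.
Term loan: weight = 237/1521 = 0.1558; after-tax cost = 8% × (1 − 39%) = 4.8800%.
Mortgage bonds: weight = 141/1521 = 0.0927; after-tax cost = 6.82% × (1 − 39%) = 4.1602%.
Revolver drawn: weight = 228/1521 = 0.1499; after-tax cost = 7.71% × (1 − 39%) = 4.7031%.
WACC = 0.6016 × 10.0100% + 0.1558 × 4.8800% + 0.0927 × 4.1602% + 0.1499 × 4.7031% = 7.8729%.

7.87%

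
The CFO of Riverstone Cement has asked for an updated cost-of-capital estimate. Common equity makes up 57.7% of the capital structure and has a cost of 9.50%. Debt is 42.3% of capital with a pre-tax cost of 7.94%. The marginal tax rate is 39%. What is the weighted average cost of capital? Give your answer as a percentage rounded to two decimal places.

7.53%

After-tax cost of debt = 7.94% × (1 − 39%) = 4.8434%.
WACC = 0.577 × 9.5000% + 0.423 × 4.8434% = 7.5303%.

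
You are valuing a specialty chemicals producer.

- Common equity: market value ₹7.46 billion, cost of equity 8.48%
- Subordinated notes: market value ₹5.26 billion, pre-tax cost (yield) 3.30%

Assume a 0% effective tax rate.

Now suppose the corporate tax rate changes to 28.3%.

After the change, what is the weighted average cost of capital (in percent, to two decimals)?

5.95%

After the change:
Total capital V = 7.46 + 5.26 = 12.72.
Equity: weight = 7.46/12.72 = 0.5865; cost = 8.48%.
Subordinated notes: weight = 5.26/12.72 = 0.4135; after-tax cost = 3.3% × (1 − 28.3%) = 2.3661%.
WACC = 0.5865 × 8.4800% + 0.4135 × 2.3661% = 5.9518%.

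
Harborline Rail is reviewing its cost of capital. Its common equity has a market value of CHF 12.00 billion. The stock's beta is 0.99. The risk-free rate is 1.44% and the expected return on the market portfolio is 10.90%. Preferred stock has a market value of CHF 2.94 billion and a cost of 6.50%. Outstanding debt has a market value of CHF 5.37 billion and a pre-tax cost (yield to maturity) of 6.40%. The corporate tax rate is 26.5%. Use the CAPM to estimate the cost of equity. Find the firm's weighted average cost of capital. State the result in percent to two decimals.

Market risk premium = 10.9% − 1.44% = 9.46%.
Cost of equity via CAPM: Re = 1.44% + 0.99 × 9.46% = 10.8054%.
Total capital V = 12 + 2.94 + 5.37 = 20.31.
Equity: weight = 12/20.31 = 0.5908; cost = 10.8054%.
Preferred: weight = 2.94/20.31 = 0.1448; cost = 6.5%.
Debt: weight = 5.37/20.31 = 0.2644; after-tax cost = 6.4% × (1 − 26.5%) = 4.7040%.
WACC = 0.5908 × 10.8054% + 0.1448 × 6.5000% + 0.2644 × 4.7040% = 8.5689%.

8.57%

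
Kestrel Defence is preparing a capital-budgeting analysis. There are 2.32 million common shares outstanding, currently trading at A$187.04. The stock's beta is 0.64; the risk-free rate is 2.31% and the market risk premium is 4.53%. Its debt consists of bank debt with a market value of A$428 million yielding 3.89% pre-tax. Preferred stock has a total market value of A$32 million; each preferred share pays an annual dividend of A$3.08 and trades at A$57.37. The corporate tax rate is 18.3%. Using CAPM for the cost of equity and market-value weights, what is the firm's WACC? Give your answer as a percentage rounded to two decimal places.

4.24%

Cost of equity via CAPM: Re = 2.31% + 0.64 × 4.53% = 5.2092%.
Cost of preferred: Rp = 3.08 / 57.37 = 5.3687%.
Market value of equity E = 187.04 × 2.32m = 433.9328m.
Total capital V = 433.9328 + 32 + 428 = 893.9328.
Equity: weight = 433.9328/893.9328 = 0.4854; cost = 5.2092%.
Preferred: weight = 32/893.9328 = 0.0358; cost = 5.3687%.
Bank debt: weight = 428/893.9328 = 0.4788; after-tax cost = 3.89% × (1 − 18.3%) = 3.1781%.
WACC = 0.4854 × 5.2092% + 0.0358 × 5.3687% + 0.4788 × 3.1781% = 4.2425%.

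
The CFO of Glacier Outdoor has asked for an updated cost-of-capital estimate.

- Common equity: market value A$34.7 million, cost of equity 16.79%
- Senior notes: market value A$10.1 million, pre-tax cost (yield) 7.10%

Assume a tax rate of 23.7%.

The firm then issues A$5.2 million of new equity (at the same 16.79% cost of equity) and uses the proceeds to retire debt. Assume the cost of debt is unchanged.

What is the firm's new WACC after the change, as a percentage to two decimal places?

15.55%

After the change:
Total capital V = 39.9 + 4.9 = 44.8.
Equity: weight = 39.9/44.8 = 0.8906; cost = 16.79%.
Senior notes: weight = 4.9/44.8 = 0.1094; after-tax cost = 7.1% × (1 − 23.7%) = 5.4173%.
WACC = 0.8906 × 16.7900% + 0.1094 × 5.4173% = 15.5461%.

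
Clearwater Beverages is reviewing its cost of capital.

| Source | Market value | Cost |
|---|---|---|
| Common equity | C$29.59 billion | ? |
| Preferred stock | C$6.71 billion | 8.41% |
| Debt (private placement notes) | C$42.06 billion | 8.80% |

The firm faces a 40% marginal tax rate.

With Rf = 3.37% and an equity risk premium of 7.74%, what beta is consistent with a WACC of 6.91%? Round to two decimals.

0.71

Total capital V = 29.59 + 6.71 + 42.06 = 78.36.
Equity weight = 29.59/78.36 = 0.3776.
Preferred weight = 6.71/78.36 = 0.0856.
Private placement notes weight = 42.06/78.36 = 0.5368.
Debt contribution = 0.5368 × 8.8% × (1 − 40%) = 2.8341%.
Preferred contribution = 0.0856 × 8.41% = 0.7202%.
Required equity contribution = 6.91% − 3.5542% = 3.3558%  ⇒  Re = 8.8868%.
CAPM: 8.8868% = 3.37% + β × 7.74%  ⇒  β = 0.7128.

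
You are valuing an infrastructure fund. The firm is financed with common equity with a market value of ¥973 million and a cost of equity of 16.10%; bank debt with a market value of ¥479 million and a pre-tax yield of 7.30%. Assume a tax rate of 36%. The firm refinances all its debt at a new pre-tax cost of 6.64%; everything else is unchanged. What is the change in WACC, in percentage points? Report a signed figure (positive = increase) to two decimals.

-0.14 pp

Current WACC:
Total capital V = 973 + 479 = 1452.
Equity: weight = 973/1452 = 0.6701; cost = 16.1%.
Bank debt: weight = 479/1452 = 0.3299; after-tax cost = 7.3% × (1 − 36%) = 4.6720%.
WACC = 0.6701 × 16.1000% + 0.3299 × 4.6720% = 12.3300%.
After the change:
Total capital V = 973 + 479 = 1452.
Equity: weight = 973/1452 = 0.6701; cost = 16.1%.
Bank debt: weight = 479/1452 = 0.3299; after-tax cost = 6.64% × (1 − 36%) = 4.2496%.
WACC = 0.6701 × 16.1000% + 0.3299 × 4.2496% = 12.1907%.
Change in WACC = 12.1907% − 12.3300% = -0.1393 pp.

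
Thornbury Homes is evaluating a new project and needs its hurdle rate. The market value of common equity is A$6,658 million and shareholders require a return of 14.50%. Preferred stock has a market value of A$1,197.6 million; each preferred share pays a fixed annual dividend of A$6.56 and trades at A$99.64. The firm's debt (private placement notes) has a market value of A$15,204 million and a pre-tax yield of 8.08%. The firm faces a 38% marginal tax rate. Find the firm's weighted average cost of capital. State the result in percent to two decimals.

7.83%

Cost of preferred: Rp = 6.56 / 99.64 = 6.5837%.
Total capital V = 6658 + 1197.6 + 15204 = 23059.6.
Equity: weight = 6658/23059.6 = 0.2887; cost = 14.5%.
Preferred: weight = 1197.6/23059.6 = 0.0519; cost = 6.5837%.
Private placement notes: weight = 15204/23059.6 = 0.6593; after-tax cost = 8.08% × (1 − 38%) = 5.0096%.
WACC = 0.2887 × 14.5000% + 0.0519 × 6.5837% + 0.6593 × 5.0096% = 7.8315%.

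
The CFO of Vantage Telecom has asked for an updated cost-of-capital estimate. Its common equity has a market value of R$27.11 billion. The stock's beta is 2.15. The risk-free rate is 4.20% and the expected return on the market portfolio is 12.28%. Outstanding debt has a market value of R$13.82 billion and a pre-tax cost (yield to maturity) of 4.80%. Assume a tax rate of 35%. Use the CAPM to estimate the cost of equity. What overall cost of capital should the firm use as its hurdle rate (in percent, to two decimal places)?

Market risk premium = 12.28% − 4.2% = 8.08%.
Cost of equity via CAPM: Re = 4.2% + 2.15 × 8.08% = 21.5720%.
Total capital V = 27.11 + 13.82 = 40.93.
Equity: weight = 27.11/40.93 = 0.6624; cost = 21.572%.
Debt: weight = 13.82/40.93 = 0.3376; after-tax cost = 4.8% × (1 − 35%) = 3.1200%.
WACC = 0.6624 × 21.5720% + 0.3376 × 3.1200% = 15.3417%.

15.34%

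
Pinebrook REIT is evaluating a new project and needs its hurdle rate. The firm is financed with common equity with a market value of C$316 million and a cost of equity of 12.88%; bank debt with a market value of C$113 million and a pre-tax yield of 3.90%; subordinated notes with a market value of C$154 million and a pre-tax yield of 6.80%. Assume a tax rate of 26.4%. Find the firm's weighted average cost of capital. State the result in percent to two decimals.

8.86%

Total capital V = 316 + 113 + 154 = 583.
Equity: weight = 316/583 = 0.5420; cost = 12.88%.
Bank debt: weight = 113/583 = 0.1938; after-tax cost = 3.9% × (1 − 26.4%) = 2.8704%.
Subordinated notes: weight = 154/583 = 0.2642; after-tax cost = 6.8% × (1 − 26.4%) = 5.0048%.
WACC = 0.5420 × 12.8800% + 0.1938 × 2.8704% + 0.2642 × 5.0048% = 8.8596%.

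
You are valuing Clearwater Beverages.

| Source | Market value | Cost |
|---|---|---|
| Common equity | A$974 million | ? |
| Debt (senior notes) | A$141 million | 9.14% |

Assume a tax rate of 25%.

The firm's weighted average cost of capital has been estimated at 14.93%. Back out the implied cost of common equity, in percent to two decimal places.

Total capital V = 974 + 141 = 1115.
Equity weight = 974/1115 = 0.8735.
Senior notes weight = 141/1115 = 0.1265.
Debt contribution = 0.1265 × 9.14% × (1 − 25%) = 0.8669%.
Required equity contribution = 14.93% − 0.8669% = 14.0631%.
Re = 14.0631% / 0.8735 = 16.0990%.

16.10%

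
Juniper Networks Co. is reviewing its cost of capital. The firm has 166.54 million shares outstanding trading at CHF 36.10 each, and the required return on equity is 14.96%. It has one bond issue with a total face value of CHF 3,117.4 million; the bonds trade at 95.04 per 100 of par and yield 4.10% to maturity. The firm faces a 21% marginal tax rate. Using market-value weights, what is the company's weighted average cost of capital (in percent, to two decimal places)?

Market value of equity E = 36.1 × 166.54m = 6012.094m. Market value of debt D = 3117.4m × 95.04/100 = 2962.77696m.
Total capital V = 6012.094 + 2962.77696 = 8974.87096.
Equity: weight = 6012.094/8974.87096 = 0.6699; cost = 14.96%.
Bonds outstanding: weight = 2962.77696/8974.87096 = 0.3301; after-tax cost = 4.1% × (1 − 21%) = 3.2390%.
WACC = 0.6699 × 14.9600% + 0.3301 × 3.2390% = 11.0907%.

11.09%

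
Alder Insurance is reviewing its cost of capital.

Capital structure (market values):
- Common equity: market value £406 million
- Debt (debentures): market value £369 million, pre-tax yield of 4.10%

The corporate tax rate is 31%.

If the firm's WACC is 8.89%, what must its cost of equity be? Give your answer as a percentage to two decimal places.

Total capital V = 406 + 369 = 775.
Equity weight = 406/775 = 0.5239.
Debentures weight = 369/775 = 0.4761.
Debt contribution = 0.4761 × 4.1% × (1 − 31%) = 1.3470%.
Required equity contribution = 8.89% − 1.3470% = 7.5430%.
Re = 7.5430% / 0.5239 = 14.3986%.

14.40%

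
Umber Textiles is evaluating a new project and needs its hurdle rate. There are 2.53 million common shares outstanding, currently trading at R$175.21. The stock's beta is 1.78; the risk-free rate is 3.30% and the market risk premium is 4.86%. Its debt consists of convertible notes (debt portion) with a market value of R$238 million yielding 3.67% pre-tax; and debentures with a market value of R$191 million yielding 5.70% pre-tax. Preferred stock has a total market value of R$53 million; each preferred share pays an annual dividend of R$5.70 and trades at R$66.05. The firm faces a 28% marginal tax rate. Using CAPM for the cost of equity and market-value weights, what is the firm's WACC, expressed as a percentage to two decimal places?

7.75%

Cost of equity via CAPM: Re = 3.3% + 1.78 × 4.86% = 11.9508%.
Cost of preferred: Rp = 5.7 / 66.05 = 8.6298%.
Market value of equity E = 175.21 × 2.53m = 443.2813m.
Total capital V = 443.2813 + 53 + 238 + 191 = 925.2813.
Equity: weight = 443.2813/925.2813 = 0.4791; cost = 11.9508%.
Preferred: weight = 53/925.2813 = 0.0573; cost = 8.6298%.
Convertible notes (debt portion): weight = 238/925.2813 = 0.2572; after-tax cost = 3.67% × (1 − 28%) = 2.6424%.
Debentures: weight = 191/925.2813 = 0.2064; after-tax cost = 5.7% × (1 − 28%) = 4.1040%.
WACC = 0.4791 × 11.9508% + 0.0573 × 8.6298% + 0.2572 × 2.6424% + 0.2064 × 4.1040% = 7.7465%.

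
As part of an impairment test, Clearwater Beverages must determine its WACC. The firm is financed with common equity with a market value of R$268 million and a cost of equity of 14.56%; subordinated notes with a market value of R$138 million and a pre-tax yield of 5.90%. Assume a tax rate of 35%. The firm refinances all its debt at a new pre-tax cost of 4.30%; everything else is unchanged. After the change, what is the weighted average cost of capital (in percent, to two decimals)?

10.56%

After the change:
Total capital V = 268 + 138 = 406.
Equity: weight = 268/406 = 0.6601; cost = 14.56%.
Subordinated notes: weight = 138/406 = 0.3399; after-tax cost = 4.3% × (1 − 35%) = 2.7950%.
WACC = 0.6601 × 14.5600% + 0.3399 × 2.7950% = 10.5611%.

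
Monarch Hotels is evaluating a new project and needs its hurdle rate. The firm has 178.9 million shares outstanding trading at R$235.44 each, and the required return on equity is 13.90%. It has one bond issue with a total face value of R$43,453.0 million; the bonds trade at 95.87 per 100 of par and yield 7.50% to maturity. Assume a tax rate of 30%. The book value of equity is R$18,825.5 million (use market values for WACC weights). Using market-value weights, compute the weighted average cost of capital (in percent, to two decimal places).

9.60%

Market value of equity E = 235.44 × 178.9m = 42120.216m. Market value of debt D = 43453m × 95.87/100 = 41658.3911m.
Total capital V = 42120.216 + 41658.3911 = 83778.6071.
Equity: weight = 42120.216/83778.6071 = 0.5028; cost = 13.9%.
Bonds outstanding: weight = 41658.3911/83778.6071 = 0.4972; after-tax cost = 7.5% × (1 − 30%) = 5.2500%.
WACC = 0.5028 × 13.9000% + 0.4972 × 5.2500% = 9.5988%.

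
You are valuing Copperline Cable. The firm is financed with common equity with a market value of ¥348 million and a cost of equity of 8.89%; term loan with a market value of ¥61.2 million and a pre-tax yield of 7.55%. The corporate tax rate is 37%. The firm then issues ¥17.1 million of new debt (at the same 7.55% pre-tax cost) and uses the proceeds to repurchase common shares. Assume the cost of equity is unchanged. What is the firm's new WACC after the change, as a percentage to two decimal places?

After the change:
Total capital V = 330.9 + 78.3 = 409.2.
Equity: weight = 330.9/409.2 = 0.8087; cost = 8.89%.
Term loan: weight = 78.3/409.2 = 0.1913; after-tax cost = 7.55% × (1 − 37%) = 4.7565%.
WACC = 0.8087 × 8.8900% + 0.1913 × 4.7565% = 8.0991%.

8.10%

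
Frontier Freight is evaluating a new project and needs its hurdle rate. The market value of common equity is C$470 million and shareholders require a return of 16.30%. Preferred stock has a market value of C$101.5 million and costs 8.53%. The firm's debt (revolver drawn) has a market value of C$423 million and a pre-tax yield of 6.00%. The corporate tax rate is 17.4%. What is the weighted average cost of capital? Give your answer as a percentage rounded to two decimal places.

Total capital V = 470 + 101.5 + 423 = 994.5.
Equity: weight = 470/994.5 = 0.4726; cost = 16.3%.
Preferred: weight = 101.5/994.5 = 0.1021; cost = 8.53%.
Revolver drawn: weight = 423/994.5 = 0.4253; after-tax cost = 6% × (1 − 17.4%) = 4.9560%.
WACC = 0.4726 × 16.3000% + 0.1021 × 8.5300% + 0.4253 × 4.9560% = 10.6819%.

10.68%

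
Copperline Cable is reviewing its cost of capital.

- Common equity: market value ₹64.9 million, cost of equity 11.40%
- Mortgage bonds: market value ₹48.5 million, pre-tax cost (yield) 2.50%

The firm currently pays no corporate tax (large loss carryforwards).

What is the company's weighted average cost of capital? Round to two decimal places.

Total capital V = 64.9 + 48.5 = 113.4.
Equity: weight = 64.9/113.4 = 0.5723; cost = 11.4%.
Mortgage bonds: weight = 48.5/113.4 = 0.4277; after-tax cost = 2.5% × (1 − 0%) = 2.5000%.
WACC = 0.5723 × 11.4000% + 0.4277 × 2.5000% = 7.5936%.

7.59%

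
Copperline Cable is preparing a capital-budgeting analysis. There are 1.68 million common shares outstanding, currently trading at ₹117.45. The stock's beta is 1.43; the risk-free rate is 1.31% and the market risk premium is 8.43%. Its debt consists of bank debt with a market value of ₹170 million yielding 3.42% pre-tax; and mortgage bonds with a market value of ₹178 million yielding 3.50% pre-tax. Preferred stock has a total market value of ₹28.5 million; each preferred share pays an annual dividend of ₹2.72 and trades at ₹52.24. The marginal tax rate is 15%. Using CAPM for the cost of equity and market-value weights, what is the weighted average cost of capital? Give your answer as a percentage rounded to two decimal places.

6.64%

Cost of equity via CAPM: Re = 1.31% + 1.43 × 8.43% = 13.3649%.
Cost of preferred: Rp = 2.72 / 52.24 = 5.2067%.
Market value of equity E = 117.45 × 1.68m = 197.316m.
Total capital V = 197.316 + 28.5 + 170 + 178 = 573.816.
Equity: weight = 197.316/573.816 = 0.3439; cost = 13.3649%.
Preferred: weight = 28.5/573.816 = 0.0497; cost = 5.2067%.
Bank debt: weight = 170/573.816 = 0.2963; after-tax cost = 3.42% × (1 − 15%) = 2.9070%.
Mortgage bonds: weight = 178/573.816 = 0.3102; after-tax cost = 3.5% × (1 − 15%) = 2.9750%.
WACC = 0.3439 × 13.3649% + 0.0497 × 5.2067% + 0.2963 × 2.9070% + 0.3102 × 2.9750% = 6.6384%.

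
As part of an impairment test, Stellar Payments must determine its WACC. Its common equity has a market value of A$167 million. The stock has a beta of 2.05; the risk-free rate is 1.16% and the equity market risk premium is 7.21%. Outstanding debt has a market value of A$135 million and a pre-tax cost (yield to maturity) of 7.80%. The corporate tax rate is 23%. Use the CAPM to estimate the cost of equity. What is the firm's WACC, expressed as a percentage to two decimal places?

11.50%

Cost of equity via CAPM: Re = 1.16% + 2.05 × 7.21% = 15.9405%.
Total capital V = 167 + 135 = 302.
Equity: weight = 167/302 = 0.5530; cost = 15.9405%.
Debt: weight = 135/302 = 0.4470; after-tax cost = 7.8% × (1 − 23%) = 6.0060%.
WACC = 0.5530 × 15.9405% + 0.4470 × 6.0060% = 11.4996%.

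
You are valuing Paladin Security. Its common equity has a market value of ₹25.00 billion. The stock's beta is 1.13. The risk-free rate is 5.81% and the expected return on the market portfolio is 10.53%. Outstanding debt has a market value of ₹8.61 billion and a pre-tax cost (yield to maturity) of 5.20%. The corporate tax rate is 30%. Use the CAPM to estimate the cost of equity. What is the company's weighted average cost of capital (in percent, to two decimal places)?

Market risk premium = 10.53% − 5.81% = 4.72%.
Cost of equity via CAPM: Re = 5.81% + 1.13 × 4.72% = 11.1436%.
Total capital V = 25 + 8.61 = 33.61.
Equity: weight = 25/33.61 = 0.7438; cost = 11.1436%.
Debt: weight = 8.61/33.61 = 0.2562; after-tax cost = 5.2% × (1 − 30%) = 3.6400%.
WACC = 0.7438 × 11.1436% + 0.2562 × 3.6400% = 9.2214%.

9.22%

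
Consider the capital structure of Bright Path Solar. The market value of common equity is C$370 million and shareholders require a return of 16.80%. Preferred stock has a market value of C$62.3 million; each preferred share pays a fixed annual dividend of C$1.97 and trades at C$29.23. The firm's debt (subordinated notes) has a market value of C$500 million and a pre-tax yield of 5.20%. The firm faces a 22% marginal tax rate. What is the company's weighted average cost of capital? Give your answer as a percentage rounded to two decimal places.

Cost of preferred: Rp = 1.97 / 29.23 = 6.7397%.
Total capital V = 370 + 62.3 + 500 = 932.3.
Equity: weight = 370/932.3 = 0.3969; cost = 16.8%.
Preferred: weight = 62.3/932.3 = 0.0668; cost = 6.7397%.
Subordinated notes: weight = 500/932.3 = 0.5363; after-tax cost = 5.2% × (1 − 22%) = 4.0560%.
WACC = 0.3969 × 16.8000% + 0.0668 × 6.7397% + 0.5363 × 4.0560% = 9.2930%.

9.29%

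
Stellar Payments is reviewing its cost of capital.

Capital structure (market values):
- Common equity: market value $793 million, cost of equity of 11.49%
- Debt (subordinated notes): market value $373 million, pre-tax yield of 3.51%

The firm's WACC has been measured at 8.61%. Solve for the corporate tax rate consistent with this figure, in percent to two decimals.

29.14%

Total capital V = 793 + 373 = 1166.
Equity weight = 793/1166 = 0.6801.
Subordinated notes weight = 373/1166 = 0.3199.
Equity contribution = 0.6801 × 11.49% = 7.8144%.
Debt contribution must be 8.61% − 7.8144% = 0.7956%.
0.3199 × 3.51% × (1 − T) = 0.7956%  ⇒  (1 − T) = 0.7086.
T = 29.1423%.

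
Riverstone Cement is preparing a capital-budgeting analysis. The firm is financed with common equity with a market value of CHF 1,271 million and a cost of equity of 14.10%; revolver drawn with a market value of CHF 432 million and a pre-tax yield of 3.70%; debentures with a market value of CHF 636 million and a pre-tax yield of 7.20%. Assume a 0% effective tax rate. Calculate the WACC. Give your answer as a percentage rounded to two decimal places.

10.30%

Total capital V = 1271 + 432 + 636 = 2339.
Equity: weight = 1271/2339 = 0.5434; cost = 14.1%.
Revolver drawn: weight = 432/2339 = 0.1847; after-tax cost = 3.7% × (1 − 0%) = 3.7000%.
Debentures: weight = 636/2339 = 0.2719; after-tax cost = 7.2% × (1 − 0%) = 7.2000%.
WACC = 0.5434 × 14.1000% + 0.1847 × 3.7000% + 0.2719 × 7.2000% = 10.3030%.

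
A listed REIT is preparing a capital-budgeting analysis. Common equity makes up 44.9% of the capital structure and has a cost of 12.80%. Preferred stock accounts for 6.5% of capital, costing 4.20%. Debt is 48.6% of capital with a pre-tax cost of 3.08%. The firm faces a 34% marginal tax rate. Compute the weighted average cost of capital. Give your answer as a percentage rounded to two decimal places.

7.01%

After-tax cost of debt = 3.08% × (1 − 34%) = 2.0328%.
WACC = 0.449 × 12.8000% + 0.065 × 4.2000% + 0.486 × 2.0328% = 7.0081%.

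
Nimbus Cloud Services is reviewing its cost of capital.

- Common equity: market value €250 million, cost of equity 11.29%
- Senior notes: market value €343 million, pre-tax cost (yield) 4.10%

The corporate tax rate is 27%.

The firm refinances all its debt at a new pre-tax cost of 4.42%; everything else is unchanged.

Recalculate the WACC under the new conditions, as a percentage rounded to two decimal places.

After the change:
Total capital V = 250 + 343 = 593.
Equity: weight = 250/593 = 0.4216; cost = 11.29%.
Senior notes: weight = 343/593 = 0.5784; after-tax cost = 4.42% × (1 − 27%) = 3.2266%.
WACC = 0.4216 × 11.2900% + 0.5784 × 3.2266% = 6.6260%.

6.63%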